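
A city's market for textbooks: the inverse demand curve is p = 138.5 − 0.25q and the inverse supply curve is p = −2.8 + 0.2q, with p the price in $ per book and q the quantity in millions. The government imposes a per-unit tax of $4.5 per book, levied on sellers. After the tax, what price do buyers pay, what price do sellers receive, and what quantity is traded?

Buyers pay $62.5; sellers receive $58; quantity = 304.

Rewrite in direct form: qd = 554 − 4p and qs = 5p + 14.
Before the tax: set 554 − 4p = 5p + 14 → p* = $60, q* = 314.
With the tax collected from sellers, supply shifts: qs = 5(p − 4.5) + 14.
Solving gives q = 304 with buyers paying $62.5 and sellers receiving $58 (the $4.5 wedge).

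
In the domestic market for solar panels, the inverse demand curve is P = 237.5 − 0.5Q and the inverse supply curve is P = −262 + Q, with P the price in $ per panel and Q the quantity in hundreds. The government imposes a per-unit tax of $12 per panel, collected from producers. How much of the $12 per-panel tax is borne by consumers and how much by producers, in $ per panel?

Inverting to Q(P) form: Qd = 475 − 2P; Qs = P + 262.
Before the tax: set 475 − 2P = P + 262 → P* = $71, Q* = 333.
With the tax collected from producers, supply shifts: Qs = (P − 12) + 262.
Solving gives Q = 325 with consumers paying $75 and producers receiving $63 (the $12 wedge).
Burden on consumers: $4; on producers: $8. (They sum to $12.)
The less price-elastic side of the market bears the larger share of a per-unit tax.

Consumers bear $4 per panel; producers bear $8 per panel.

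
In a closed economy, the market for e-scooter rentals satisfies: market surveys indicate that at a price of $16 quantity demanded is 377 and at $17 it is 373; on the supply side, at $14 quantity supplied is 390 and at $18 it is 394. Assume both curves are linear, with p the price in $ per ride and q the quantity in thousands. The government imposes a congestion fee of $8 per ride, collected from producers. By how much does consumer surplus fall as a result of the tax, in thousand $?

Consumer surplus falls by $617.28 thousand.

Demand slope: (373 − 377)/(17 − 16) = -4, so qd = 441 − 4p.
Supply slope: (394 − 390)/(18 − 14) = 1, so qs = p + 376.
Without the tax, 441 − 4p = p + 376 gives 5p = 65, so p* = $13 and q* = 389.
With the tax collected from producers, supply shifts: qs = (p − 8) + 376.
New equilibrium: buyers pay $14.6, producers receive $6.6, q = 382.6. (Wedge: pb − ps = 8.)
ΔCS is the trapezoid between Q = 382.6 and Q = 389 of height $1.6: ½ · (389 + 382.6) · 1.6 = $617.28.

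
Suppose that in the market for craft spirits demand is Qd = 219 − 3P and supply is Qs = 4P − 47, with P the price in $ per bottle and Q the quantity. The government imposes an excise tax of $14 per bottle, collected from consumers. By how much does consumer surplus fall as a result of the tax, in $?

Before the tax: set 219 − 3P = 4P − 47 → P* = $38, Q* = 105.
With the tax collected from consumers, demand (in seller-price terms) shifts: Qd = 219 − 3(P + 14).
New equilibrium: consumers pay $46, suppliers receive $32, Q = 81. (Wedge: Pb − Ps = 14.)
ΔCS is the trapezoid between Q = 81 and Q = 105 of height $8: ½ · (105 + 81) · 8 = $744.

Consumer surplus falls by $744.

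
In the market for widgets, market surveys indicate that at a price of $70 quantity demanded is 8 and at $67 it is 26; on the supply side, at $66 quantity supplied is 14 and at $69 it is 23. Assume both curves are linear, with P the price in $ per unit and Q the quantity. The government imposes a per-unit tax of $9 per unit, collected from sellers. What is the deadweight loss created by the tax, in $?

Demand slope: (26 − 8)/(67 − 70) = -6, so Qd = 428 − 6P.
Supply slope: (23 − 14)/(69 − 66) = 3, so Qs = 3P − 184.
Without the tax, 428 − 6P = 3P − 184 gives 9P = 612, so P* = $68 and Q* = 20.
With the tax collected from sellers, supply shifts: Qs = 3(P − 9) − 184.
Solving gives Q = 2 with consumers paying $71 and sellers receiving $62 (the $9 wedge).
Quantity falls by |ΔQ| = |20 − 2| = 18.
DWL = ½ · t · |ΔQ| = ½ · 9 · 18 = $81.

Deadweight loss = $81.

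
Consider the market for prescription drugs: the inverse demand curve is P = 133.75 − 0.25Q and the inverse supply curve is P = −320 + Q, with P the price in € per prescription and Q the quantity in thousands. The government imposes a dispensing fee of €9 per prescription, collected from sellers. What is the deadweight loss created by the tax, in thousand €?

Deadweight loss = €32.4 thousand.

Inverting to Q(P) form: Qd = 535 − 4P; Qs = P + 320.
Before the tax: set 535 − 4P = P + 320 → P* = €43, Q* = 363.
With the tax collected from sellers, supply shifts: Qs = (P − 9) + 320.
New equilibrium: buyers pay €44.8, sellers receive €35.8, Q = 355.8. (Wedge: Pb − Ps = 9.)
Quantity falls by |ΔQ| = |363 − 355.8| = 7.2.
DWL = ½ · t · |ΔQ| = ½ · 9 · 7.2 = €32.4.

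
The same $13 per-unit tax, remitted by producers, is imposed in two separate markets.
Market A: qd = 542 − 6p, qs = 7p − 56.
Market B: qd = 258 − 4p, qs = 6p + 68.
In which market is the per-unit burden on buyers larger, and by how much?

Market A: pre-tax p* = $46, q* = 266; post-tax q = 224; per-unit burden on buyers = $7.
Market B: pre-tax p* = $19, q* = 182; post-tax q = 150.8; per-unit burden on buyers = $7.8.
Difference: $7 vs $7.8 → market B is larger by $0.8.

Market B, by $0.8.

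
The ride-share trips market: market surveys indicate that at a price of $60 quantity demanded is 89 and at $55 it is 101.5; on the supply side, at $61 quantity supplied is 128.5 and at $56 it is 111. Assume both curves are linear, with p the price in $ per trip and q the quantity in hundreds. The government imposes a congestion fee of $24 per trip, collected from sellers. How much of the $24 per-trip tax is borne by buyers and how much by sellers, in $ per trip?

Demand slope: (101.5 − 89)/(55 − 60) = -2.5, so qd = 239 − 2.5p.
Supply slope: (111 − 128.5)/(56 − 61) = 3.5, so qs = 3.5p − 85.
Without the tax, 239 − 2.5p = 3.5p − 85 gives 6p = 324, so p* = $54 and q* = 104.
With the tax collected from sellers, supply shifts: qs = 3.5(p − 24) − 85.
Solving gives q = 69 with buyers paying $68 and sellers receiving $44 (the $24 wedge).
Burden on buyers: $14; on sellers: $10. (They sum to $24.)
The less price-elastic side of the market bears the larger share of a per-unit tax.

Buyers bear $14 per trip; sellers bear $10 per trip.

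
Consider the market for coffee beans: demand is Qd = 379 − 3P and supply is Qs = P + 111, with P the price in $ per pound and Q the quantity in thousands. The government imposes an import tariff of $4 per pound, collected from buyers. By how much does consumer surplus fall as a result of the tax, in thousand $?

Before the tax: set 379 − 3P = P + 111 → P* = $67, Q* = 178.
With the tax collected from buyers, demand (in seller-price terms) shifts: Qd = 379 − 3(P + 4).
New equilibrium: buyers pay $68, producers receive $64, Q = 175. (Wedge: Pb − Ps = 4.)
ΔCS is the trapezoid between Q = 175 and Q = 178 of height $1: ½ · (178 + 175) · 1 = $176.5.

Consumer surplus falls by $176.5 thousand.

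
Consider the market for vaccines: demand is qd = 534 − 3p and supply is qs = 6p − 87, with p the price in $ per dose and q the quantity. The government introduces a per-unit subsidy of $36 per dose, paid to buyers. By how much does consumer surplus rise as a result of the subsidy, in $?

Consumer surplus rises by $8712.

Before the subsidy: set 534 − 3p = 6p − 87 → p* = $69, q* = 327.
With a per-unit subsidy paid to buyers, each effectively pays p − 36, so demand becomes qd = 534 − 3(p − 36).
Solving gives q = 399 with buyers paying $45 and producers receiving $81 (the $36 wedge).
ΔCS is the trapezoid between Q = 399 and Q = 327 of height $24: ½ · (327 + 399) · 24 = $8712.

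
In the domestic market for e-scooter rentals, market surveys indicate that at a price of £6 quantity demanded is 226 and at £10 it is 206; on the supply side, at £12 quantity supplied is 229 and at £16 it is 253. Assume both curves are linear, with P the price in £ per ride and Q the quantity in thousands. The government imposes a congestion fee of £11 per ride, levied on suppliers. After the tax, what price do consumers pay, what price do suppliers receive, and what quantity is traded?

Consumers pay £15; suppliers receive £4; quantity = 181.

Demand slope: (206 − 226)/(10 − 6) = -5, so Qd = 256 − 5P.
Supply slope: (253 − 229)/(16 − 12) = 6, so Qs = 6P + 157.
Without the tax, 256 − 5P = 6P + 157 gives 11P = 99, so P* = £9 and Q* = 211.
With the tax collected from suppliers, supply shifts: Qs = 6(P − 11) + 157.
Solving gives Q = 181 with consumers paying £15 and suppliers receiving £4 (the £11 wedge).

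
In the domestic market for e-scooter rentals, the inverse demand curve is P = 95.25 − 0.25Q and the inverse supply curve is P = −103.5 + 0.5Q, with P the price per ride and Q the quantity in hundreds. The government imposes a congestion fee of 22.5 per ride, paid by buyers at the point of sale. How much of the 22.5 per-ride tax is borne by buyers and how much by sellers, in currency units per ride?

Rewrite in direct form: Qd = 381 − 4P and Qs = 2P + 207.
Without the tax, 381 − 4P = 2P + 207 gives 6P = 174, so P* = 29 and Q* = 265.
With the tax collected from buyers, demand (in seller-price terms) shifts: Qd = 381 − 4(P + 22.5).
Solving gives Q = 235 with buyers paying 36.5 and sellers receiving 14 (the 22.5 wedge).
Burden on buyers: 7.5; on sellers: 15. (They sum to 22.5.)
The less price-elastic side of the market bears the larger share of a per-unit tax.

Buyers bear 7.5 per ride; sellers bear 15 per ride.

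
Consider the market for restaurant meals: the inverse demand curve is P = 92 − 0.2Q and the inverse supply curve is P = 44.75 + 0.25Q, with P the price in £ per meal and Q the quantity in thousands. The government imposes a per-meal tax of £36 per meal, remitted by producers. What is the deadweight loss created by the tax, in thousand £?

Deadweight loss = £1440 thousand.

Inverting to Q(P) form: Qd = 460 − 5P; Qs = 4P − 179.
Without the tax, 460 − 5P = 4P − 179 gives 9P = 639, so P* = £71 and Q* = 105.
With the tax collected from producers, supply shifts: Qs = 4(P − 36) − 179.
New equilibrium: buyers pay £87, producers receive £51, Q = 25. (Wedge: Pb − Ps = 36.)
Quantity falls by |ΔQ| = |105 − 25| = 80.
DWL = ½ · t · |ΔQ| = ½ · 36 · 80 = £1440.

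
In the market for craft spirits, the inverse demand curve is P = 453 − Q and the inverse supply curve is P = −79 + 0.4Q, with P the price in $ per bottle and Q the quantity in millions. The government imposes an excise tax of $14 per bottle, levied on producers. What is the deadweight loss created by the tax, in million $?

Inverting to Q(P) form: Qd = 453 − P; Qs = 2.5P + 197.5.
Before the tax: set 453 − P = 2.5P + 197.5 → P* = $73, Q* = 380.
With the tax collected from producers, supply shifts: Qs = 2.5(P − 14) + 197.5.
Solving gives Q = 370 with buyers paying $83 and producers receiving $69 (the $14 wedge).
Quantity falls by |ΔQ| = |380 − 370| = 10.
DWL = ½ · t · |ΔQ| = ½ · 14 · 10 = $70.

Deadweight loss = $70 million.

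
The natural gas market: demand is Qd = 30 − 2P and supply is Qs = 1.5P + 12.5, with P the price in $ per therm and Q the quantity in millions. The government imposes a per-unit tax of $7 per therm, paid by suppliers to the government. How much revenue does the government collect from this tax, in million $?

Tax revenue = $98 million.

Before the tax: set 30 − 2P = 1.5P + 12.5 → P* = $5, Q* = 20.
With the tax collected from suppliers, supply shifts: Qs = 1.5(P − 7) + 12.5.
Solving gives Q = 14 with buyers paying $8 and suppliers receiving $1 (the $7 wedge).
Revenue = t · Q = 7 · 14 = $98.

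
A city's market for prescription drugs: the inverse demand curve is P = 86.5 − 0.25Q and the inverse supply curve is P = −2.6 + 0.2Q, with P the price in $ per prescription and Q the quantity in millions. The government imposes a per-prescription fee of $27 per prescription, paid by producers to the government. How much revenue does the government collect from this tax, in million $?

Tax revenue = $3726 million.

Inverting to Q(P) form: Qd = 346 − 4P; Qs = 5P + 13.
Before the tax: set 346 − 4P = 5P + 13 → P* = $37, Q* = 198.
With the tax collected from producers, supply shifts: Qs = 5(P − 27) + 13.
Solving gives Q = 138 with consumers paying $52 and producers receiving $25 (the $27 wedge).
Revenue = t · Q = 27 · 138 = $3726.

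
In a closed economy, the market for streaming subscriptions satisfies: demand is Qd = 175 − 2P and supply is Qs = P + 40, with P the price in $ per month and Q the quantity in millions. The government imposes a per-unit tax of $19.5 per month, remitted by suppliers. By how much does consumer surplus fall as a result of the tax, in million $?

Before the tax: set 175 − 2P = P + 40 → P* = $45, Q* = 85.
With the tax collected from suppliers, supply shifts: Qs = (P − 19.5) + 40.
Solving gives Q = 72 with consumers paying $51.5 and suppliers receiving $32 (the $19.5 wedge).
ΔCS is the trapezoid between Q = 72 and Q = 85 of height $6.5: ½ · (85 + 72) · 6.5 = $510.25.

Consumer surplus falls by $510.25 million.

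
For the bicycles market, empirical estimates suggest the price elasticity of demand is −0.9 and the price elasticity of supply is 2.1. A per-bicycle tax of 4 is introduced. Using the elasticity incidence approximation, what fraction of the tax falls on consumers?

Incidence ratio: consumers' share ≈ εs / (εs + |εd|) = 2.1 / (2.1 + 0.9) = 0.7.
Supply is the more elastic side, so consumers bear the larger share.

Consumers' share ≈ 0.7.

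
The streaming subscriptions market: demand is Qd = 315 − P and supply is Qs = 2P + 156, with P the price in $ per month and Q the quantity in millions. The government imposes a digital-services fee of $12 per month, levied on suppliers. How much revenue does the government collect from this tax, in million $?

Tax revenue = $3048 million.

Without the tax, 315 − P = 2P + 156 gives 3P = 159, so P* = $53 and Q* = 262.
With the tax collected from suppliers, supply shifts: Qs = 2(P − 12) + 156.
Solving gives Q = 254 with buyers paying $61 and suppliers receiving $49 (the $12 wedge).
Revenue = t · Q = 12 · 254 = $3048.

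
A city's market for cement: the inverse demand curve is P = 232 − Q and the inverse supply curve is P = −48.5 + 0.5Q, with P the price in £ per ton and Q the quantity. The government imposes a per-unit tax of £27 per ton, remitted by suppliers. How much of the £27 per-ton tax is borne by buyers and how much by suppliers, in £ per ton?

Buyers bear £18 per ton; suppliers bear £9 per ton.

Rewrite in direct form: Qd = 232 − P and Qs = 2P + 97.
Without the tax, 232 − P = 2P + 97 gives 3P = 135, so P* = £45 and Q* = 187.
With the tax collected from suppliers, supply shifts: Qs = 2(P − 27) + 97.
New equilibrium: buyers pay £63, suppliers receive £36, Q = 169. (Wedge: Pb − Ps = 27.)
Burden on buyers: £18; on suppliers: £9. (They sum to £27.)
The less price-elastic side of the market bears the larger share of a per-unit tax.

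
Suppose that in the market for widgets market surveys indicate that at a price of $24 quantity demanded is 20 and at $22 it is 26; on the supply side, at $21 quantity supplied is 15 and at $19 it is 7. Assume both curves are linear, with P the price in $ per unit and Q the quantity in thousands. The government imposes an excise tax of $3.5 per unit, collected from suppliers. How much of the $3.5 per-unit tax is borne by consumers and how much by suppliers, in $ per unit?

Demand slope: (26 − 20)/(22 − 24) = -3, so Qd = 92 − 3P.
Supply slope: (7 − 15)/(19 − 21) = 4, so Qs = 4P − 69.
Without the tax, 92 − 3P = 4P − 69 gives 7P = 161, so P* = $23 and Q* = 23.
With the tax collected from suppliers, supply shifts: Qs = 4(P − 3.5) − 69.
New equilibrium: consumers pay $25, suppliers receive $21.5, Q = 17. (Wedge: Pb − Ps = 3.5.)
Burden on consumers: $2; on suppliers: $1.5. (They sum to $3.5.)
The less price-elastic side of the market bears the larger share of a per-unit tax.

Consumers bear $2 per unit; suppliers bear $1.5 per unit.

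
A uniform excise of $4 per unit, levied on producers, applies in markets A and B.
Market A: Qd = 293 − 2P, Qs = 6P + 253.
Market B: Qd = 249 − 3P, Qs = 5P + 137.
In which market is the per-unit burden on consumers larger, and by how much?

Market A: pre-tax P* = $5, Q* = 283; post-tax Q = 277; per-unit burden on consumers = $3.
Market B: pre-tax P* = $14, Q* = 207; post-tax Q = 199.5; per-unit burden on consumers = $2.5.
Difference: $3 vs $2.5 → market A is larger by $0.5.

Market A, by $0.5.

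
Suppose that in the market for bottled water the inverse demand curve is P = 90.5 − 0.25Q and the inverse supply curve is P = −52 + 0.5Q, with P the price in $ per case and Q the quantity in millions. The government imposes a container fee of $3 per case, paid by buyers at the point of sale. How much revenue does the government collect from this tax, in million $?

Inverting to Q(P) form: Qd = 362 − 4P; Qs = 2P + 104.
Before the tax: set 362 − 4P = 2P + 104 → P* = $43, Q* = 190.
With the tax collected from buyers, demand (in seller-price terms) shifts: Qd = 362 − 4(P + 3).
New equilibrium: buyers pay $44, sellers receive $41, Q = 186. (Wedge: Pb − Ps = 3.)
Revenue = t · Q = 3 · 186 = $558.

Tax revenue = $558 million.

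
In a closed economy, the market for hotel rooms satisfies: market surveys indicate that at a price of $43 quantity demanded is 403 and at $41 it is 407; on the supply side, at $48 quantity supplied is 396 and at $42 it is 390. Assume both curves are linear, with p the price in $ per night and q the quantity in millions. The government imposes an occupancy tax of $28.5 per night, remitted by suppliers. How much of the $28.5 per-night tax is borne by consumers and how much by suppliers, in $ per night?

Demand slope: (407 − 403)/(41 − 43) = -2, so qd = 489 − 2p.
Supply slope: (390 − 396)/(42 − 48) = 1, so qs = p + 348.
Without the tax, 489 − 2p = p + 348 gives 3p = 141, so p* = $47 and q* = 395.
With the tax collected from suppliers, supply shifts: qs = (p − 28.5) + 348.
New equilibrium: consumers pay $56.5, suppliers receive $28, q = 376. (Wedge: pb − ps = 28.5.)
Burden on consumers: $9.5; on suppliers: $19. (They sum to $28.5.)

Consumers bear $9.5 per night; suppliers bear $19 per night.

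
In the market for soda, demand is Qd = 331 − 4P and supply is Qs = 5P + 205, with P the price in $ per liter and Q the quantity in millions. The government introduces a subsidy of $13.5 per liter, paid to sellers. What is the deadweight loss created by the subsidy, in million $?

Deadweight loss = $202.5 million.

Before the subsidy: set 331 − 4P = 5P + 205 → P* = $14, Q* = 275.
With a per-unit subsidy paid to sellers, each receives P + 13.5 per unit sold, so supply becomes Qs = 5(P + 13.5) + 205.
Solving gives Q = 305 with consumers paying $6.5 and sellers receiving $20 (the $13.5 wedge).
Quantity rises by |ΔQ| = |275 − 305| = 30.
DWL = ½ · t · |ΔQ| = ½ · 13.5 · 30 = $202.5.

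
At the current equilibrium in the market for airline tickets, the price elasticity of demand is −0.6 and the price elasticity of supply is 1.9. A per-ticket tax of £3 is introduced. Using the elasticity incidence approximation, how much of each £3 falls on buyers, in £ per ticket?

Buyers bear ≈ £2.28 per ticket.

Incidence ratio: buyers' share ≈ εs / (εs + |εd|) = 1.9 / (1.9 + 0.6) = 0.76.
So buyers bear ≈ 0.76 × £3 = £2.28; sellers bear £0.72.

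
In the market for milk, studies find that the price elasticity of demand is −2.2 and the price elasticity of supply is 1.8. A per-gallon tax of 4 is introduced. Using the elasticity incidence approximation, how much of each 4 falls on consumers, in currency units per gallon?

Incidence ratio: consumers' share ≈ εs / (εs + |εd|) = 1.8 / (1.8 + 2.2) = 0.45.
So consumers bear ≈ 0.45 × 4 = 1.8; sellers bear 2.2.

Consumers bear ≈ 1.8 per gallon.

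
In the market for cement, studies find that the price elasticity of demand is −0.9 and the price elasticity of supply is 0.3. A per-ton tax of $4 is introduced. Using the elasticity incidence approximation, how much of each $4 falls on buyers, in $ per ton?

Incidence ratio: buyers' share ≈ εs / (εs + |εd|) = 0.3 / (0.3 + 0.9) = 0.25.
So buyers bear ≈ 0.25 × $4 = $1; sellers bear $3.

Buyers bear ≈ $1 per ton.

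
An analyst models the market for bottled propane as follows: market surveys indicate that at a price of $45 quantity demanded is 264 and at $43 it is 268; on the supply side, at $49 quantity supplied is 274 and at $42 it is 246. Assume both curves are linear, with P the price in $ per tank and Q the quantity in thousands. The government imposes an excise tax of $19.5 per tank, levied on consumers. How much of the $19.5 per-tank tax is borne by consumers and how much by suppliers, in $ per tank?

Demand slope: (268 − 264)/(43 − 45) = -2, so Qd = 354 − 2P.
Supply slope: (246 − 274)/(42 − 49) = 4, so Qs = 4P + 78.
Without the tax, 354 − 2P = 4P + 78 gives 6P = 276, so P* = $46 and Q* = 262.
With the tax collected from consumers, demand (in seller-price terms) shifts: Qd = 354 − 2(P + 19.5).
New equilibrium: consumers pay $59, suppliers receive $39.5, Q = 236. (Wedge: Pb − Ps = 19.5.)
Burden on consumers: $13; on suppliers: $6.5. (They sum to $19.5.)
The less price-elastic side of the market bears the larger share of a per-unit tax.

Consumers bear $13 per tank; suppliers bear $6.5 per tank.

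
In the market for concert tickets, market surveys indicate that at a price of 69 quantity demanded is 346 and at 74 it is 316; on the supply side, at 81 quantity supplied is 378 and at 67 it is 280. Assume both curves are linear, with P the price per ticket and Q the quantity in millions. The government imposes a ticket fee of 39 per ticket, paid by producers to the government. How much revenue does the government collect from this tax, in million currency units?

Demand slope: (316 − 346)/(74 − 69) = -6, so Qd = 760 − 6P.
Supply slope: (280 − 378)/(67 − 81) = 7, so Qs = 7P − 189.
Without the tax, 760 − 6P = 7P − 189 gives 13P = 949, so P* = 73 and Q* = 322.
With the tax collected from producers, supply shifts: Qs = 7(P − 39) − 189.
Solving gives Q = 196 with consumers paying 94 and producers receiving 55 (the 39 wedge).
Revenue = t · Q = 39 · 196 = 7644.

Tax revenue = 7644 million.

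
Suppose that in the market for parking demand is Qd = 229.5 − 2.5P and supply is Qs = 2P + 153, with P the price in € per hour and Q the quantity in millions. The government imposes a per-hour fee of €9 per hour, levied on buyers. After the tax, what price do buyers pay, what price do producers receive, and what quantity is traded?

Before the tax: set 229.5 − 2.5P = 2P + 153 → P* = €17, Q* = 187.
With the tax collected from buyers, demand (in seller-price terms) shifts: Qd = 229.5 − 2.5(P + 9).
Solving gives Q = 177 with buyers paying €21 and producers receiving €12 (the €9 wedge).
The less price-elastic side of the market bears the larger share of a per-unit tax.

Buyers pay €21; producers receive €12; quantity = 177.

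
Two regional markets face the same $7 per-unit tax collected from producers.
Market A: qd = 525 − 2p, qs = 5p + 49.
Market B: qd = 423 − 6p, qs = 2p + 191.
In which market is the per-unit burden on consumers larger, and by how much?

Market A, by $3.25.

Market A: pre-tax p* = $68, q* = 389; post-tax q = 379; per-unit burden on consumers = $5.
Market B: pre-tax p* = $29, q* = 249; post-tax q = 238.5; per-unit burden on consumers = $1.75.
Difference: $5 vs $1.75 → market A is larger by $3.25.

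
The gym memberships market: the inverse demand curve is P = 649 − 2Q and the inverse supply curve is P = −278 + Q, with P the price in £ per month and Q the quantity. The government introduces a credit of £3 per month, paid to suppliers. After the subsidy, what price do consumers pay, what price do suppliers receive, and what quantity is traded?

Inverting to Q(P) form: Qd = 324.5 − 0.5P; Qs = P + 278.
Before the subsidy: set 324.5 − 0.5P = P + 278 → P* = £31, Q* = 309.
With a per-unit subsidy paid to suppliers, each receives P + 3 per unit sold, so supply becomes Qs = (P + 3) + 278.
Solving gives Q = 310 with consumers paying £29 and suppliers receiving £32 (the £3 wedge).

Consumers pay £29; suppliers receive £32; quantity = 310.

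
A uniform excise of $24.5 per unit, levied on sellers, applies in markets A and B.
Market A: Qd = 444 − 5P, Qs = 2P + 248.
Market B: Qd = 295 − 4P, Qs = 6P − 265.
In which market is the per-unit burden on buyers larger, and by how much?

Market B, by $7.7.

Market A: pre-tax P* = $28, Q* = 304; post-tax Q = 269; per-unit burden on buyers = $7.
Market B: pre-tax P* = $56, Q* = 71; post-tax Q = 12.2; per-unit burden on buyers = $14.7.
Difference: $7 vs $14.7 → market B is larger by $7.7.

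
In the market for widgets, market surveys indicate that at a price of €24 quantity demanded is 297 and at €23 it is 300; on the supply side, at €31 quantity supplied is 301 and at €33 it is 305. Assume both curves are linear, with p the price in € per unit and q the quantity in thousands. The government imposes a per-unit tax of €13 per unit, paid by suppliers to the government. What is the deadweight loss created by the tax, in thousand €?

Demand slope: (300 − 297)/(23 − 24) = -3, so qd = 369 − 3p.
Supply slope: (305 − 301)/(33 − 31) = 2, so qs = 2p + 239.
Without the tax, 369 − 3p = 2p + 239 gives 5p = 130, so p* = €26 and q* = 291.
With the tax collected from suppliers, supply shifts: qs = 2(p − 13) + 239.
Solving gives q = 275.4 with buyers paying €31.2 and suppliers receiving €18.2 (the €13 wedge).
Quantity falls by |ΔQ| = |291 − 275.4| = 15.6.
DWL = ½ · t · |ΔQ| = ½ · 13 · 15.6 = €101.4.

Deadweight loss = €101.4 thousand.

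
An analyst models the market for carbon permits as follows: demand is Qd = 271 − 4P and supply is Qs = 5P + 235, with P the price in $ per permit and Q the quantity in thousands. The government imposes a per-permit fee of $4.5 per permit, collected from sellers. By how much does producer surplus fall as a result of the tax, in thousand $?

Without the tax, 271 − 4P = 5P + 235 gives 9P = 36, so P* = $4 and Q* = 255.
With the tax collected from sellers, supply shifts: Qs = 5(P − 4.5) + 235.
Solving gives Q = 245 with consumers paying $6.5 and sellers receiving $2 (the $4.5 wedge).
ΔPS is the trapezoid between Q = 245 and Q = 255 of height $2: ½ · (255 + 245) · 2 = $500.

Producer surplus falls by $500 thousand.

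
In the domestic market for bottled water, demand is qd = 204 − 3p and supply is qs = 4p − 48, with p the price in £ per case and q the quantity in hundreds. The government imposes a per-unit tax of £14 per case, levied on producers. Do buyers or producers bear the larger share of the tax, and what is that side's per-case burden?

Without the tax, 204 − 3p = 4p − 48 gives 7p = 252, so p* = £36 and q* = 96.
With the tax collected from producers, supply shifts: qs = 4(p − 14) − 48.
Solving gives q = 72 with buyers paying £44 and producers receiving £30 (the £14 wedge).
Per-case burden: buyers £8, producers £6.
Buyers take the larger share because demand is less price-elastic here (demand slope 3 vs supply slope 4).

Buyers bear the larger share: £8 per case.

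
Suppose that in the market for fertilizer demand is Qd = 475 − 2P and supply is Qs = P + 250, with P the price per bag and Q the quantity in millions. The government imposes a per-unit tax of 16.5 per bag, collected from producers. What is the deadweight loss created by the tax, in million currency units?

Deadweight loss = 90.75 million.

Before the tax: set 475 − 2P = P + 250 → P* = 75, Q* = 325.
With the tax collected from producers, supply shifts: Qs = (P − 16.5) + 250.
Solving gives Q = 314 with buyers paying 80.5 and producers receiving 64 (the 16.5 wedge).
Quantity falls by |ΔQ| = |325 − 314| = 11.
DWL = ½ · t · |ΔQ| = ½ · 16.5 · 11 = 90.75.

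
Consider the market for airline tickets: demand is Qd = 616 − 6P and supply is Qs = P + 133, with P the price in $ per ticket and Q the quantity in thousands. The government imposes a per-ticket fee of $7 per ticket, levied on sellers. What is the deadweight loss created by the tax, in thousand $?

Deadweight loss = $21 thousand.

Without the tax, 616 − 6P = P + 133 gives 7P = 483, so P* = $69 and Q* = 202.
With the tax collected from sellers, supply shifts: Qs = (P − 7) + 133.
Solving gives Q = 196 with consumers paying $70 and sellers receiving $63 (the $7 wedge).
Quantity falls by |ΔQ| = |202 − 196| = 6.
DWL = ½ · t · |ΔQ| = ½ · 7 · 6 = $21.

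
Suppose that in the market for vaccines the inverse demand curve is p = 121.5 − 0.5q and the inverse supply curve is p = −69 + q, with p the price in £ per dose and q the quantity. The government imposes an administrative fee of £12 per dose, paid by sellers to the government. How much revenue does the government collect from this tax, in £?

Inverting to q(p) form: qd = 243 − 2p; qs = p + 69.
Without the tax, 243 − 2p = p + 69 gives 3p = 174, so p* = £58 and q* = 127.
With the tax collected from sellers, supply shifts: qs = (p − 12) + 69.
New equilibrium: consumers pay £62, sellers receive £50, q = 119. (Wedge: pb − ps = 12.)
Revenue = t · Q = 12 · 119 = £1428.

Tax revenue = £1428.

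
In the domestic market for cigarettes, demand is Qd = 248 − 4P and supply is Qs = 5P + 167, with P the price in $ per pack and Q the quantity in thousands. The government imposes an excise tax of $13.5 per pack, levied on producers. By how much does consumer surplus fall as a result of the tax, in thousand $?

Before the tax: set 248 − 4P = 5P + 167 → P* = $9, Q* = 212.
With the tax collected from producers, supply shifts: Qs = 5(P − 13.5) + 167.
New equilibrium: buyers pay $16.5, producers receive $3, Q = 182. (Wedge: Pb − Ps = 13.5.)
ΔCS is the trapezoid between Q = 182 and Q = 212 of height $7.5: ½ · (212 + 182) · 7.5 = $1477.5.

Consumer surplus falls by $1477.5 thousand.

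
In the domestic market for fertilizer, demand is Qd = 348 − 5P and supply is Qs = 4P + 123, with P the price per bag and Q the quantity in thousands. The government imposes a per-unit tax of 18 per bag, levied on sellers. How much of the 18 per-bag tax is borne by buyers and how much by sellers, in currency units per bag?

Without the tax, 348 − 5P = 4P + 123 gives 9P = 225, so P* = 25 and Q* = 223.
With the tax collected from sellers, supply shifts: Qs = 4(P − 18) + 123.
New equilibrium: buyers pay 33, sellers receive 15, Q = 183. (Wedge: Pb − Ps = 18.)
Burden on buyers: 8; on sellers: 10. (They sum to 18.)
The less price-elastic side of the market bears the larger share of a per-unit tax.

Buyers bear 8 per bag; sellers bear 10 per bag.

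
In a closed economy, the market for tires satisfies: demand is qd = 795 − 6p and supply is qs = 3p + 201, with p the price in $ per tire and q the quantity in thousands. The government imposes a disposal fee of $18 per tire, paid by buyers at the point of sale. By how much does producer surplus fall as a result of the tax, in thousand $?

Without the tax, 795 − 6p = 3p + 201 gives 9p = 594, so p* = $66 and q* = 399.
With the tax collected from buyers, demand (in seller-price terms) shifts: qd = 795 − 6(p + 18).
Solving gives q = 363 with buyers paying $72 and producers receiving $54 (the $18 wedge).
ΔPS is the trapezoid between Q = 363 and Q = 399 of height $12: ½ · (399 + 363) · 12 = $4572.

Producer surplus falls by $4572 thousand.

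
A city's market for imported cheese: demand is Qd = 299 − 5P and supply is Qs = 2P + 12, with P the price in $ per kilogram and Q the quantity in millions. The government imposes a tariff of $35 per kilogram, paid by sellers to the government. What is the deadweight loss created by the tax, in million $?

Deadweight loss = $875 million.

Before the tax: set 299 − 5P = 2P + 12 → P* = $41, Q* = 94.
With the tax collected from sellers, supply shifts: Qs = 2(P − 35) + 12.
New equilibrium: consumers pay $51, sellers receive $16, Q = 44. (Wedge: Pb − Ps = 35.)
Quantity falls by |ΔQ| = |94 − 44| = 50.
DWL = ½ · t · |ΔQ| = ½ · 35 · 50 = $875.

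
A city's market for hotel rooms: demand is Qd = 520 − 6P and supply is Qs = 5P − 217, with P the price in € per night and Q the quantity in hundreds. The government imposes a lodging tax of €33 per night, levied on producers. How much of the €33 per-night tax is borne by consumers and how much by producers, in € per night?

Consumers bear €15 per night; producers bear €18 per night.

Without the tax, 520 − 6P = 5P − 217 gives 11P = 737, so P* = €67 and Q* = 118.
With the tax collected from producers, supply shifts: Qs = 5(P − 33) − 217.
New equilibrium: consumers pay €82, producers receive €49, Q = 28. (Wedge: Pb − Ps = 33.)
Burden on consumers: €15; on producers: €18. (They sum to €33.)
The less price-elastic side of the market bears the larger share of a per-unit tax.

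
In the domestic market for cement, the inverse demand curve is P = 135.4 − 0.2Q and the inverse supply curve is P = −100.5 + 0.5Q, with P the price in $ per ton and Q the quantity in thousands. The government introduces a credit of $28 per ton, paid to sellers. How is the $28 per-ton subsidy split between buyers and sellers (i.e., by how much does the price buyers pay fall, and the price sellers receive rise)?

Buyers gain $8 per ton; sellers gain $20 per ton.

Inverting to Q(P) form: Qd = 677 − 5P; Qs = 2P + 201.
Before the subsidy: set 677 − 5P = 2P + 201 → P* = $68, Q* = 337.
With a per-unit subsidy paid to sellers, each receives P + 28 per unit sold, so supply becomes Qs = 2(P + 28) + 201.
Solving gives Q = 377 with buyers paying $60 and sellers receiving $88 (the $28 wedge).
Gain to buyers: $8; to sellers: $20. (They sum to $28.)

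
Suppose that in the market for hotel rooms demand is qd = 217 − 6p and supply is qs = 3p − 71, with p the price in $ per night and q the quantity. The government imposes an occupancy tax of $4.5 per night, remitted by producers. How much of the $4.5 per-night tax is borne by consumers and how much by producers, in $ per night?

Consumers bear $1.5 per night; producers bear $3 per night.

Before the tax: set 217 − 6p = 3p − 71 → p* = $32, q* = 25.
With the tax collected from producers, supply shifts: qs = 3(p − 4.5) − 71.
New equilibrium: consumers pay $33.5, producers receive $29, q = 16. (Wedge: pb − ps = 4.5.)
Burden on consumers: $1.5; on producers: $3. (They sum to $4.5.)
The less price-elastic side of the market bears the larger share of a per-unit tax.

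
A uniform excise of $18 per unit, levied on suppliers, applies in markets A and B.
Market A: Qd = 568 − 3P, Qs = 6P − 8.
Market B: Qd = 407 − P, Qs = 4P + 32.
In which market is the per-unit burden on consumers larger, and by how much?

Market A: pre-tax P* = $64, Q* = 376; post-tax Q = 340; per-unit burden on consumers = $12.
Market B: pre-tax P* = $75, Q* = 332; post-tax Q = 317.6; per-unit burden on consumers = $14.4.
Difference: $12 vs $14.4 → market B is larger by $2.4.

Market B, by $2.4.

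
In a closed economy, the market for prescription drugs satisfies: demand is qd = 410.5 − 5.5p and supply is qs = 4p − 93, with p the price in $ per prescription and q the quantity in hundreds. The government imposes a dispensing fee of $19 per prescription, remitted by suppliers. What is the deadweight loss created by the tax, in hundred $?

Without the tax, 410.5 − 5.5p = 4p − 93 gives 9.5p = 503.5, so p* = $53 and q* = 119.
With the tax collected from suppliers, supply shifts: qs = 4(p − 19) − 93.
New equilibrium: consumers pay $61, suppliers receive $42, q = 75. (Wedge: pb − ps = 19.)
Quantity falls by |ΔQ| = |119 − 75| = 44.
DWL = ½ · t · |ΔQ| = ½ · 19 · 44 = $418.

Deadweight loss = $418 hundred.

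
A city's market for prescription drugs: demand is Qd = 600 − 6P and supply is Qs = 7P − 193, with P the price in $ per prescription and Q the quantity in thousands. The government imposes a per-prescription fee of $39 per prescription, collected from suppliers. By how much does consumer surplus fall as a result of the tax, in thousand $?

Without the tax, 600 − 6P = 7P − 193 gives 13P = 793, so P* = $61 and Q* = 234.
With the tax collected from suppliers, supply shifts: Qs = 7(P − 39) − 193.
New equilibrium: consumers pay $82, suppliers receive $43, Q = 108. (Wedge: Pb − Ps = 39.)
ΔCS is the trapezoid between Q = 108 and Q = 234 of height $21: ½ · (234 + 108) · 21 = $3591.

Consumer surplus falls by $3591 thousand.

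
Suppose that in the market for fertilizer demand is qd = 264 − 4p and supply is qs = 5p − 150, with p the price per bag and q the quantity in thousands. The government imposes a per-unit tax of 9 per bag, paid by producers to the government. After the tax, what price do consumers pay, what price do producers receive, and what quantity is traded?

Before the tax: set 264 − 4p = 5p − 150 → p* = 46, q* = 80.
With the tax collected from producers, supply shifts: qs = 5(p − 9) − 150.
Solving gives q = 60 with consumers paying 51 and producers receiving 42 (the 9 wedge).
The less price-elastic side of the market bears the larger share of a per-unit tax.

Consumers pay 51; producers receive 42; quantity = 60.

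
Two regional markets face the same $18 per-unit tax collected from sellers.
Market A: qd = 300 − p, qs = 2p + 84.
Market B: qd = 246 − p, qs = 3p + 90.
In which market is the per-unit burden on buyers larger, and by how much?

Market B, by $1.5.

Market A: pre-tax p* = $72, q* = 228; post-tax q = 216; per-unit burden on buyers = $12.
Market B: pre-tax p* = $39, q* = 207; post-tax q = 193.5; per-unit burden on buyers = $13.5.
Difference: $12 vs $13.5 → market B is larger by $1.5.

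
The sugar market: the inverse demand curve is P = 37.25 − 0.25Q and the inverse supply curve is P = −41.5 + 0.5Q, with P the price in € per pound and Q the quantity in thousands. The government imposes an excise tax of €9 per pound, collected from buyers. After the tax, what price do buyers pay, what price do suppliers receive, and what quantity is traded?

Inverting to Q(P) form: Qd = 149 − 4P; Qs = 2P + 83.
Without the tax, 149 − 4P = 2P + 83 gives 6P = 66, so P* = €11 and Q* = 105.
With the tax collected from buyers, demand (in seller-price terms) shifts: Qd = 149 − 4(P + 9).
Solving gives Q = 93 with buyers paying €14 and suppliers receiving €5 (the €9 wedge).
The less price-elastic side of the market bears the larger share of a per-unit tax.

Buyers pay €14; suppliers receive €5; quantity = 93.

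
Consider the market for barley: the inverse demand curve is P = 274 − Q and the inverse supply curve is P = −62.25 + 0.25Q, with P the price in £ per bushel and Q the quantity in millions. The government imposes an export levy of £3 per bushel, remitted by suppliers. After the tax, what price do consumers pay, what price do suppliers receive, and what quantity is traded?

Consumers pay £7.4; suppliers receive £4.4; quantity = 266.6.

Rewrite in direct form: Qd = 274 − P and Qs = 4P + 249.
Before the tax: set 274 − P = 4P + 249 → P* = £5, Q* = 269.
With the tax collected from suppliers, supply shifts: Qs = 4(P − 3) + 249.
New equilibrium: consumers pay £7.4, suppliers receive £4.4, Q = 266.6. (Wedge: Pb − Ps = 3.)
The less price-elastic side of the market bears the larger share of a per-unit tax.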